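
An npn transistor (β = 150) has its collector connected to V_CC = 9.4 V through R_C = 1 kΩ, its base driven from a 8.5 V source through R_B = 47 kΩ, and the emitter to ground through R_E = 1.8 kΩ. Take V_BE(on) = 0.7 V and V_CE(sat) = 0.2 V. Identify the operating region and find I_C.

Assume active: I_B = (8.5 − 0.7)/(47 + 151×1.8) = 0.0245 mA, I_C = β·I_B = 3.67 mA.
Then V_CE = 9.4 − 3.67×1 − 3.69×1.8 = -0.92 V < 0.2 V — the active assumption fails.
Re-solve with V_CE = 0.2 V. KCL at the emitter: V_E/R_E = (V_BB−0.7−V_E)/R_B + (V_CC−0.2−V_E)/R_C, giving V_E = 5.94 V.
I_C = (V_CC − 0.2 − V_E)/R_C = (9.2 − 5.94)/1 = 3.26 mA.
Check: I_B = (7.8 − 5.94)/47 = 0.0396 mA, and β·I_B = 5.94 mA > I_C, confirming saturation.

saturation; I_C ≈ 3.3 mA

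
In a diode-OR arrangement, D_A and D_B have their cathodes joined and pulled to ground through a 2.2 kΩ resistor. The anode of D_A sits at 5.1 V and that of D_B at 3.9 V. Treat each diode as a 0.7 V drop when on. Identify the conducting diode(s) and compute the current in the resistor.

Assume both conduct. Then node N would need to be at both 5.1−0.7 = 4.4 V and 3.9−0.7 = 3.2 V, which is impossible.
Assume only D_A conducts: V_N = 5.1 − 0.7 = 4.4 V, so I_R = 4.4/2.2 = 2 mA.
Check D_B: its anode-to-cathode voltage is 3.9 − 4.4 = -0.5 V < 0.7 V, so it is off. The assumption is consistent.

Only D_A conducts; I_R ≈ 2 mA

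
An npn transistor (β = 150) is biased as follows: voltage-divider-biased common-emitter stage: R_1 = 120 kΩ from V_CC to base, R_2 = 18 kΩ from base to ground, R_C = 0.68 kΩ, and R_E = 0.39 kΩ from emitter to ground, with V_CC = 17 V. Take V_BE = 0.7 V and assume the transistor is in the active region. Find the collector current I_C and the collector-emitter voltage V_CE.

Thevenize the base divider: V_Th = V_CC·R_2/(R_1+R_2) = 17×18/138 = 2.22 V, R_Th = R_1‖R_2 = 15.7 kΩ.
Base-emitter loop: V_Th = I_B·R_Th + V_BE + (β+1)I_B·R_E, so I_B = (2.22 − 0.7) / (15.7 + 151×0.39) = 0.0204 mA.
I_C = β·I_B = 150×0.0204 = 3.05 mA, and I_E = (β+1)I_B = 3.07 mA.
V_CE = V_CC − I_C·R_C − I_E·R_E = 17 − 3.05×0.68 − 3.07×0.39 = 13.7 V.
V_CE = 13.7 V > 0.2 V confirms active-region operation.

I_C ≈ 3.1 mA, V_CE ≈ 14 V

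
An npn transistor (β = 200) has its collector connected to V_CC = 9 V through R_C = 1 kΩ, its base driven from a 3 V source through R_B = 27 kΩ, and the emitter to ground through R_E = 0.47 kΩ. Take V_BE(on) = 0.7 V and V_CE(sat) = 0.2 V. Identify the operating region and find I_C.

active; I_C ≈ 3.8 mA

Assume active. Base-emitter loop: I_B = (V_BB − V_BE)/(R_B + (β+1)R_E) = (3 − 0.7)/(27 + 201×0.47) = 0.0189 mA.
I_C = β·I_B = 200×0.0189 = 3.79 mA.
V_CE = V_CC − I_C·R_C − I_E·R_E = 9 − 3.79×1 − 3.81×0.47 = 3.42 V > V_CE(sat), so the active-region assumption holds.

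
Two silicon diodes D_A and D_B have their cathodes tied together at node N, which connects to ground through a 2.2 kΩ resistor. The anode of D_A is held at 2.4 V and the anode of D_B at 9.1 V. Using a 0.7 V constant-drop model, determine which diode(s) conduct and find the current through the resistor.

Only D_B conducts; I_R ≈ 3.8 mA

Assume both conduct. Then node N would need to be at both 2.4−0.7 = 1.7 V and 9.1−0.7 = 8.4 V, which is impossible.
Assume only D_B conducts: V_N = 9.1 − 0.7 = 8.4 V, so I_R = 8.4/2.2 = 3.82 mA.
Check D_A: its anode-to-cathode voltage is 2.4 − 8.4 = -6 V < 0.7 V, so it is off. The assumption is consistent.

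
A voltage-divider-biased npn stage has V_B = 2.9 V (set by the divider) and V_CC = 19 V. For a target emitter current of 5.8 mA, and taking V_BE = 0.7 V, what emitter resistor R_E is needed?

V_E = V_B − V_BE = 2.9 − 0.7 = 2.2 V.
R_E = V_E / I_E = 2.2 / 5.8 = 0.379 kΩ.

R_E ≈ 0.38 kΩ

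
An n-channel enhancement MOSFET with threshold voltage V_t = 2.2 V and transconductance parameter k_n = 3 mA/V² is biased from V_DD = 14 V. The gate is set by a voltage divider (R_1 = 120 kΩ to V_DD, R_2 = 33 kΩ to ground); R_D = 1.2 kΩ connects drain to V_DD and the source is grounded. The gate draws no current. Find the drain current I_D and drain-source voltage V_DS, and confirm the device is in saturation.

I_D ≈ 1 mA, V_DS ≈ 13 V

V_G = V_DD·R_2/(R_1+R_2) = 14×33/153 = 3.02 V. With the source grounded, V_GS = V_G = 3.02 V.
Assume saturation: I_D = (k_n/2)(V_GS − V_t)² = (3/2)×(3.02 − 2.2)² = 1.5×0.82² = 1.01 mA.
V_DS = V_DD − I_D·R_D = 14 − 1.01×1.2 = 12.8 V.
Saturation requires V_DS ≥ V_GS − V_t = 0.82 V; 12.8 ≥ 0.82 ✓.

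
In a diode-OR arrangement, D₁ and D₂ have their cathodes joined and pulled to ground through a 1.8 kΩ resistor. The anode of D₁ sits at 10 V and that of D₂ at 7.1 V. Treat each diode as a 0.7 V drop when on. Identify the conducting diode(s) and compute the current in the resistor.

Only D₁ conducts; I_R ≈ 5.2 mA

Assume both conduct. Then node N would need to be at both 10−0.7 = 9.3 V and 7.1−0.7 = 6.4 V, which is impossible.
Assume only D₁ conducts: V_N = 10 − 0.7 = 9.3 V, so I_R = 9.3/1.8 = 5.17 mA.
Check D₂: its anode-to-cathode voltage is 7.1 − 9.3 = -2.2 V < 0.7 V, so it is off. The assumption is consistent.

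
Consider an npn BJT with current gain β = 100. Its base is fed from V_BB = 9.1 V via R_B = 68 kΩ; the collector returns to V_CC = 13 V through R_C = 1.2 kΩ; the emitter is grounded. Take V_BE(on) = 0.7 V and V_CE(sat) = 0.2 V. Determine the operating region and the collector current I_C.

Assume active: I_B = (9.1 − 0.7)/68 = 0.124 mA, giving I_C = β·I_B = 12.4 mA.
But then V_CE = 13 − 12.4×1.2 = -1.82 V < V_CE(sat) = 0.2 V — impossible in the active region.
So the transistor is saturated. With V_CE = 0.2 V, I_C = (V_CC − 0.2)/R_C = 12.8/1.2 = 10.7 mA.
Check: β·I_B = 12.4 mA > I_C = 10.7 mA, confirming saturation.

saturation; I_C ≈ 11 mA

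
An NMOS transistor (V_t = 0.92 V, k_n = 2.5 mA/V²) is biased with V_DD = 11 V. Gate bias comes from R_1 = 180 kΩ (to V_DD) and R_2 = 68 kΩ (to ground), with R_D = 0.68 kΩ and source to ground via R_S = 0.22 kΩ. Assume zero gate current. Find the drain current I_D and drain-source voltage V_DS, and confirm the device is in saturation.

V_G = V_DD·R_2/(R_1+R_2) = 11×68/248 = 3.02 V.
Assume saturation: I_D = (k_n/2)(V_GS − V_t)² with V_GS = V_G − I_D·R_S = 3.02 − 0.22·I_D.
Substituting gives 0.0605·I_D² − 2.15·I_D + 5.49 = 0, with roots I_D = 2.77 or 32.8 mA.
The root I_D = 32.8 mA gives V_GS = -4.2 V ≤ V_t, so take I_D = 2.77 mA.
Then V_GS = 2.41 V and V_DS = V_DD − I_D(R_D+R_S) = 11 − 2.77×0.9 = 8.51 V.
Saturation requires V_DS ≥ V_GS − V_t = 1.49 V; 8.51 ≥ 1.49 ✓.

I_D ≈ 2.8 mA, V_DS ≈ 8.5 V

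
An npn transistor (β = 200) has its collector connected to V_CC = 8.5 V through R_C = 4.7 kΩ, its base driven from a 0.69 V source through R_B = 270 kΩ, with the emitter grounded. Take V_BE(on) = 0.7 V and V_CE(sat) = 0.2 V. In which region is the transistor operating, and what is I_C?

cutoff; I_C ≈ 0

V_BB = 0.69 V ≤ V_BE(on) = 0.7 V, so the base-emitter junction is not forward biased.
The transistor is in cutoff: I_B = I_C = 0.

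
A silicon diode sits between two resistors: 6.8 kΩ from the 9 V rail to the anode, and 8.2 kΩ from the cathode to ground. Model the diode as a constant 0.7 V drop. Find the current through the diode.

The two resistors are in series with the diode, so KVL gives 9 = I·6.8 + 0.7 + I·8.2.
I = (9 − 0.7) / (6.8 + 8.2) kΩ = 8.3 / 15 = 0.553 mA.

I ≈ 0.55 mA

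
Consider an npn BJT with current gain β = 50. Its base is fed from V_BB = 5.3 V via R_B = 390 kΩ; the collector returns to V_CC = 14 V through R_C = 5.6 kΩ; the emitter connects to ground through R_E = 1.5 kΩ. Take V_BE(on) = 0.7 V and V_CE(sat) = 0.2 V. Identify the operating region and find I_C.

active; I_C ≈ 0.49 mA

Assume active. Base-emitter loop: I_B = (V_BB − V_BE)/(R_B + (β+1)R_E) = (5.3 − 0.7)/(390 + 51×1.5) = 0.00986 mA.
I_C = β·I_B = 50×0.00986 = 0.493 mA.
V_CE = V_CC − I_C·R_C − I_E·R_E = 14 − 0.493×5.6 − 0.503×1.5 = 10.5 V > V_CE(sat), so the active-region assumption holds.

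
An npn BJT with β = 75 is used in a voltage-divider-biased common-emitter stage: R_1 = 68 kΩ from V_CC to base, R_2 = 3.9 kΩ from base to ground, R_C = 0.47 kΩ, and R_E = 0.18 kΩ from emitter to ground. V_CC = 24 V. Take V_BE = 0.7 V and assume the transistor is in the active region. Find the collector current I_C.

Thevenize the base divider: V_Th = V_CC·R_2/(R_1+R_2) = 24×3.9/71.9 = 1.3 V, R_Th = R_1‖R_2 = 3.69 kΩ.
Base-emitter loop: V_Th = I_B·R_Th + V_BE + (β+1)I_B·R_E, so I_B = (1.3 − 0.7) / (3.69 + 76×0.18) = 0.0346 mA.
I_C = β·I_B = 75×0.0346 = 2.6 mA, and I_E = (β+1)I_B = 2.63 mA.
V_CE = V_CC − I_C·R_C − I_E·R_E = 24 − 2.6×0.47 − 2.63×0.18 = 22.3 V.
V_CE = 22.3 V > 0.2 V confirms active-region operation.

I_C ≈ 2.6 mA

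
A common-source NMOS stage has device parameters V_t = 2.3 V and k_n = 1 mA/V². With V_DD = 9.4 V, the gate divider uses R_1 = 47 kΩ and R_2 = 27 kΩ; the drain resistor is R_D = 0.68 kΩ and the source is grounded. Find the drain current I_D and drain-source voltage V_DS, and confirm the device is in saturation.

I_D ≈ 0.64 mA, V_DS ≈ 9 V

V_G = V_DD·R_2/(R_1+R_2) = 9.4×27/74 = 3.43 V. With the source grounded, V_GS = V_G = 3.43 V.
Assume saturation: I_D = (k_n/2)(V_GS − V_t)² = (1/2)×(3.43 − 2.3)² = 0.5×1.13² = 0.638 mA.
V_DS = V_DD − I_D·R_D = 9.4 − 0.638×0.68 = 8.97 V.
Saturation requires V_DS ≥ V_GS − V_t = 1.13 V; 8.97 ≥ 1.13 ✓.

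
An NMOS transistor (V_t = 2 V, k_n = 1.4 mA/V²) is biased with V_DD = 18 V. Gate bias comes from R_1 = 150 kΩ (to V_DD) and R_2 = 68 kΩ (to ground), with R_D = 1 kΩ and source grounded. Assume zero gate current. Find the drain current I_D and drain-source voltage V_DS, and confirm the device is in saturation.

V_G = V_DD·R_2/(R_1+R_2) = 18×68/218 = 5.61 V. With the source grounded, V_GS = V_G = 5.61 V.
Assume saturation: I_D = (k_n/2)(V_GS − V_t)² = (1.4/2)×(5.61 − 2)² = 0.7×3.61² = 9.15 mA.
V_DS = V_DD − I_D·R_D = 18 − 9.15×1 = 8.85 V.
Saturation requires V_DS ≥ V_GS − V_t = 3.61 V; 8.85 ≥ 3.61 ✓.

I_D ≈ 9.1 mA, V_DS ≈ 8.9 V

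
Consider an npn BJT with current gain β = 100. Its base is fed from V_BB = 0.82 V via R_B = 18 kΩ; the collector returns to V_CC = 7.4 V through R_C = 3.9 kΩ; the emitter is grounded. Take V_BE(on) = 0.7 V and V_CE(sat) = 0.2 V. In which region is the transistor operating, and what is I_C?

Assume active. Base-emitter loop: I_B = (V_BB − V_BE)/R_B = (0.82 − 0.7)/18 = 0.00667 mA.
I_C = β·I_B = 100×0.00667 = 0.667 mA.
V_CE = V_CC − I_C·R_C = 7.4 − 0.667×3.9 = 4.8 V > V_CE(sat), so the active-region assumption holds.

active; I_C ≈ 0.67 mA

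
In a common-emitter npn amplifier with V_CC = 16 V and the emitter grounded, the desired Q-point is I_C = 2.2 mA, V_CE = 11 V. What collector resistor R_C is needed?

Collector loop: V_CC = I_C·R_C + V_CE.
R_C = (V_CC − V_CE)/I_C = (16 − 11)/2.2 = 2.27 kΩ.

R_C ≈ 2.3 kΩ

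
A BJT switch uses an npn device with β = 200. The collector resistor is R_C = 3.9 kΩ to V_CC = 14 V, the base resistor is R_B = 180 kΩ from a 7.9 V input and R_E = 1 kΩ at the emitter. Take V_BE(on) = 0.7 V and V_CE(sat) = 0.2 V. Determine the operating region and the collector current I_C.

saturation; I_C ≈ 2.8 mA

Assume active: I_B = (7.9 − 0.7)/(180 + 201×1) = 0.0189 mA, I_C = β·I_B = 3.78 mA.
Then V_CE = 14 − 3.78×3.9 − 3.8×1 = -4.54 V < 0.2 V — the active assumption fails.
Re-solve with V_CE = 0.2 V. KCL at the emitter: V_E/R_E = (V_BB−0.7−V_E)/R_B + (V_CC−0.2−V_E)/R_C, giving V_E = 2.84 V.
I_C = (V_CC − 0.2 − V_E)/R_C = (13.8 − 2.84)/3.9 = 2.81 mA.
Check: I_B = (7.2 − 2.84)/180 = 0.0242 mA, and β·I_B = 4.85 mA > I_C, confirming saturation.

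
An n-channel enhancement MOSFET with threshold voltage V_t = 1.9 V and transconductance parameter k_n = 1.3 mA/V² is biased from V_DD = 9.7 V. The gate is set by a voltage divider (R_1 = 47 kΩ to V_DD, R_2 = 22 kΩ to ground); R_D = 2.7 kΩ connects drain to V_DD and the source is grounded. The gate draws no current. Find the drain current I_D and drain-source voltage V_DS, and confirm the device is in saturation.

V_G = V_DD·R_2/(R_1+R_2) = 9.7×22/69 = 3.09 V. With the source grounded, V_GS = V_G = 3.09 V.
Assume saturation: I_D = (k_n/2)(V_GS − V_t)² = (1.3/2)×(3.09 − 1.9)² = 0.65×1.19² = 0.925 mA.
V_DS = V_DD − I_D·R_D = 9.7 − 0.925×2.7 = 7.2 V.
Saturation requires V_DS ≥ V_GS − V_t = 1.19 V; 7.2 ≥ 1.19 ✓.

I_D ≈ 0.92 mA, V_DS ≈ 7.2 V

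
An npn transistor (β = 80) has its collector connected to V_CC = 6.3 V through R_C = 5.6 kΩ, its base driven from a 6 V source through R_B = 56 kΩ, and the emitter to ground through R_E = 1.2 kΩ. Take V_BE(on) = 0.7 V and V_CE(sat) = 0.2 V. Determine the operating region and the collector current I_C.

Assume active: I_B = (6 − 0.7)/(56 + 81×1.2) = 0.0346 mA, I_C = β·I_B = 2.77 mA.
Then V_CE = 6.3 − 2.77×5.6 − 2.8×1.2 = -12.6 V < 0.2 V — the active assumption fails.
Re-solve with V_CE = 0.2 V. KCL at the emitter: V_E/R_E = (V_BB−0.7−V_E)/R_B + (V_CC−0.2−V_E)/R_C, giving V_E = 1.15 V.
I_C = (V_CC − 0.2 − V_E)/R_C = (6.1 − 1.15)/5.6 = 0.884 mA.
Check: I_B = (5.3 − 1.15)/56 = 0.0741 mA, and β·I_B = 5.93 mA > I_C, confirming saturation.

saturation; I_C ≈ 0.88 mA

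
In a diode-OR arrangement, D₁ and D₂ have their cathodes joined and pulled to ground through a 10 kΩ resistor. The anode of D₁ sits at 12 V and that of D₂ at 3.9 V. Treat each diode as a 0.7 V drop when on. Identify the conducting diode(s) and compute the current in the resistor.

Only D₁ conducts; I_R ≈ 1.1 mA

Assume both conduct. Then node N would need to be at both 12−0.7 = 11.3 V and 3.9−0.7 = 3.2 V, which is impossible.
Assume only D₁ conducts: V_N = 12 − 0.7 = 11.3 V, so I_R = 11.3/10 = 1.13 mA.
Check D₂: its anode-to-cathode voltage is 3.9 − 11.3 = -7.4 V < 0.7 V, so it is off. The assumption is consistent.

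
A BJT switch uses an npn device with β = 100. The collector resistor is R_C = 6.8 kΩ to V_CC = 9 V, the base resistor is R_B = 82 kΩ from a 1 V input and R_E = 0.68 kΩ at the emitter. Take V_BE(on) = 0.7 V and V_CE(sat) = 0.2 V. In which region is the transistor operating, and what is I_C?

active; I_C ≈ 0.2 mA

Assume active. Base-emitter loop: I_B = (V_BB − V_BE)/(R_B + (β+1)R_E) = (1 − 0.7)/(82 + 101×0.68) = 0.00199 mA.
I_C = β·I_B = 100×0.00199 = 0.199 mA.
V_CE = V_CC − I_C·R_C − I_E·R_E = 9 − 0.199×6.8 − 0.201×0.68 = 7.51 V > V_CE(sat), so the active-region assumption holds.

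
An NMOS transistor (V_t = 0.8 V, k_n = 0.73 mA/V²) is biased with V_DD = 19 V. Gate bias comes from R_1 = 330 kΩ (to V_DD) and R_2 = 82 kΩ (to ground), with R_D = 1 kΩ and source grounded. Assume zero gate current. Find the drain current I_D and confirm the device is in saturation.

I_D ≈ 3.2 mA

V_G = V_DD·R_2/(R_1+R_2) = 19×82/412 = 3.78 V. With the source grounded, V_GS = V_G = 3.78 V.
Assume saturation: I_D = (k_n/2)(V_GS − V_t)² = (0.73/2)×(3.78 − 0.8)² = 0.365×2.98² = 3.24 mA.
V_DS = V_DD − I_D·R_D = 19 − 3.24×1 = 15.8 V.
Saturation requires V_DS ≥ V_GS − V_t = 2.98 V; 15.8 ≥ 2.98 ✓.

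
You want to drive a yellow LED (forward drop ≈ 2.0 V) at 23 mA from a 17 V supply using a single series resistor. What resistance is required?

R ≈ 0.65 kΩ

The resistor drops V_S − V_D = 17 − 2.0 = 15 V at 23 mA.
R = 15 V / 23 mA = 0.652 kΩ.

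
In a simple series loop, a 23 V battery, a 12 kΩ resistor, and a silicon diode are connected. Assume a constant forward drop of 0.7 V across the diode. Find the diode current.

I ≈ 1.9 mA

KVL around the loop: 23 = V_D + I·R = 0.7 + I × 12 kΩ.
So I = (23 − 0.7) / 12 kΩ = 22.3 / 12 = 1.86 mA.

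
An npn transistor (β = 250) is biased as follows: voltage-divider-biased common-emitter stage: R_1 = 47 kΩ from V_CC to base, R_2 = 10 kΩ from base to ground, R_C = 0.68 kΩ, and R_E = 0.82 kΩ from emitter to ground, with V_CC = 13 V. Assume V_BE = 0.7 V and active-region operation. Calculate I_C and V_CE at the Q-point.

I_C ≈ 1.8 mA, V_CE ≈ 10 V

Thevenize the base divider: V_Th = V_CC·R_2/(R_1+R_2) = 13×10/57 = 2.28 V, R_Th = R_1‖R_2 = 8.25 kΩ.
Base-emitter loop: V_Th = I_B·R_Th + V_BE + (β+1)I_B·R_E, so I_B = (2.28 − 0.7) / (8.25 + 251×0.82) = 0.00738 mA.
I_C = β·I_B = 250×0.00738 = 1.85 mA, and I_E = (β+1)I_B = 1.85 mA.
V_CE = V_CC − I_C·R_C − I_E·R_E = 13 − 1.85×0.68 − 1.85×0.82 = 10.2 V.
V_CE = 10.2 V > 0.2 V confirms active-region operation.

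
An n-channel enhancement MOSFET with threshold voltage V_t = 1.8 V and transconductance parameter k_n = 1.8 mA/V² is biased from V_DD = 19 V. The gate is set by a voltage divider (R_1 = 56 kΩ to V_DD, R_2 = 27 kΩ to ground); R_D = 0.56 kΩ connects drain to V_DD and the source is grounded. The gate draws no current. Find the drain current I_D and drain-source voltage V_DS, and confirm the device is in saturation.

V_G = V_DD·R_2/(R_1+R_2) = 19×27/83 = 6.18 V. With the source grounded, V_GS = V_G = 6.18 V.
Assume saturation: I_D = (k_n/2)(V_GS − V_t)² = (1.8/2)×(6.18 − 1.8)² = 0.9×4.38² = 17.3 mA.
V_DS = V_DD − I_D·R_D = 19 − 17.3×0.56 = 9.33 V.
Saturation requires V_DS ≥ V_GS − V_t = 4.38 V; 9.33 ≥ 4.38 ✓.

I_D ≈ 17 mA, V_DS ≈ 9.3 V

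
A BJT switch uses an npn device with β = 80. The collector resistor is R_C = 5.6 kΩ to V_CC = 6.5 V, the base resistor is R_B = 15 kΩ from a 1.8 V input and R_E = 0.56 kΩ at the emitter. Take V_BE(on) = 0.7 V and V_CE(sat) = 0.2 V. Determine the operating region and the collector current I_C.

Assume active: I_B = (1.8 − 0.7)/(15 + 81×0.56) = 0.0182 mA, I_C = β·I_B = 1.46 mA.
Then V_CE = 6.5 − 1.46×5.6 − 1.48×0.56 = -2.49 V < 0.2 V — the active assumption fails.
Re-solve with V_CE = 0.2 V. KCL at the emitter: V_E/R_E = (V_BB−0.7−V_E)/R_B + (V_CC−0.2−V_E)/R_C, giving V_E = 0.59 V.
I_C = (V_CC − 0.2 − V_E)/R_C = (6.3 − 0.59)/5.6 = 1.02 mA.
Check: I_B = (1.1 − 0.59)/15 = 0.034 mA, and β·I_B = 2.72 mA > I_C, confirming saturation.

saturation; I_C ≈ 1 mA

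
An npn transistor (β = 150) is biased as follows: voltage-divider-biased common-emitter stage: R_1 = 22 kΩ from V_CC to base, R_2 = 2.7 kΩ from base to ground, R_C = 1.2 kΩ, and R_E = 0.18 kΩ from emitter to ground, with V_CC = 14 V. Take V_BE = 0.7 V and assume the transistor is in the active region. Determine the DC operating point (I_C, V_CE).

Thevenize the base divider: V_Th = V_CC·R_2/(R_1+R_2) = 14×2.7/24.7 = 1.53 V, R_Th = R_1‖R_2 = 2.4 kΩ.
Base-emitter loop: V_Th = I_B·R_Th + V_BE + (β+1)I_B·R_E, so I_B = (1.53 − 0.7) / (2.4 + 151×0.18) = 0.0281 mA.
I_C = β·I_B = 150×0.0281 = 4.21 mA, and I_E = (β+1)I_B = 4.24 mA.
V_CE = V_CC − I_C·R_C − I_E·R_E = 14 − 4.21×1.2 − 4.24×0.18 = 8.19 V.
V_CE = 8.19 V > 0.2 V confirms active-region operation.

I_C ≈ 4.2 mA, V_CE ≈ 8.2 V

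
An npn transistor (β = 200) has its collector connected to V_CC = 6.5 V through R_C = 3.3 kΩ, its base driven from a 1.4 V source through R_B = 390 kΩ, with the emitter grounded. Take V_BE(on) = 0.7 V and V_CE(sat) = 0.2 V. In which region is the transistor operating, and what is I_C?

active; I_C ≈ 0.36 mA

Assume active. Base-emitter loop: I_B = (V_BB − V_BE)/R_B = (1.4 − 0.7)/390 = 0.00179 mA.
I_C = β·I_B = 200×0.00179 = 0.359 mA.
V_CE = V_CC − I_C·R_C = 6.5 − 0.359×3.3 = 5.32 V > V_CE(sat), so the active-region assumption holds.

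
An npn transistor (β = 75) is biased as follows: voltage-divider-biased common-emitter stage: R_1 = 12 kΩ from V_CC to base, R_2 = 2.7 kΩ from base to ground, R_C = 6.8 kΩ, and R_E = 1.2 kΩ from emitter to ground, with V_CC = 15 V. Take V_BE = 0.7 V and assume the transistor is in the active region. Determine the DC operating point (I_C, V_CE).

Thevenize the base divider: V_Th = V_CC·R_2/(R_1+R_2) = 15×2.7/14.7 = 2.76 V, R_Th = R_1‖R_2 = 2.2 kΩ.
Base-emitter loop: V_Th = I_B·R_Th + V_BE + (β+1)I_B·R_E, so I_B = (2.76 − 0.7) / (2.2 + 76×1.2) = 0.022 mA.
I_C = β·I_B = 75×0.022 = 1.65 mA, and I_E = (β+1)I_B = 1.67 mA.
V_CE = V_CC − I_C·R_C − I_E·R_E = 15 − 1.65×6.8 − 1.67×1.2 = 1.77 V.
V_CE = 1.77 V > 0.2 V confirms active-region operation.

I_C ≈ 1.7 mA, V_CE ≈ 1.8 V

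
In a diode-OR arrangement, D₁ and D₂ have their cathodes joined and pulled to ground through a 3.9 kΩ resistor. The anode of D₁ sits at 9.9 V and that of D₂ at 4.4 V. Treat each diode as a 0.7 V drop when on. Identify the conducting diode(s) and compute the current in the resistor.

Assume both conduct. Then node N would need to be at both 9.9−0.7 = 9.2 V and 4.4−0.7 = 3.7 V, which is impossible.
Assume only D₁ conducts: V_N = 9.9 − 0.7 = 9.2 V, so I_R = 9.2/3.9 = 2.36 mA.
Check D₂: its anode-to-cathode voltage is 4.4 − 9.2 = -4.8 V < 0.7 V, so it is off. The assumption is consistent.

Only D₁ conducts; I_R ≈ 2.4 mA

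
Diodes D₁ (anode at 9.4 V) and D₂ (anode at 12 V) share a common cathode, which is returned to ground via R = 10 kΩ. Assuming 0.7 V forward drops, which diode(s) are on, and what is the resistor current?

Only D₂ conducts; I_R ≈ 1.1 mA

Assume both conduct. Then node N would need to be at both 9.4−0.7 = 8.7 V and 12−0.7 = 11.3 V, which is impossible.
Assume only D₂ conducts: V_N = 12 − 0.7 = 11.3 V, so I_R = 11.3/10 = 1.13 mA.
Check D₁: its anode-to-cathode voltage is 9.4 − 11.3 = -1.9 V < 0.7 V, so it is off. The assumption is consistent.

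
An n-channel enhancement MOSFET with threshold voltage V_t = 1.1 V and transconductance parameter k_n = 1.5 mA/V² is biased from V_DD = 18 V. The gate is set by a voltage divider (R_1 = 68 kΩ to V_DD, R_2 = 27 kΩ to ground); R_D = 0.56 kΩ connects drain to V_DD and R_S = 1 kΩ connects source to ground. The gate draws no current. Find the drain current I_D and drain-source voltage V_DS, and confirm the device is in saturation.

I_D ≈ 2.3 mA, V_DS ≈ 14 V

V_G = V_DD·R_2/(R_1+R_2) = 18×27/95 = 5.12 V.
Assume saturation: I_D = (k_n/2)(V_GS − V_t)² with V_GS = V_G − I_D·R_S = 5.12 − 1·I_D.
Substituting gives 0.75·I_D² − 7.02·I_D + 12.1 = 0, with roots I_D = 2.27 or 7.09 mA.
The root I_D = 7.09 mA gives V_GS = -1.97 V ≤ V_t, so take I_D = 2.27 mA.
Then V_GS = 2.84 V and V_DS = V_DD − I_D(R_D+R_S) = 18 − 2.27×1.56 = 14.5 V.
Saturation requires V_DS ≥ V_GS − V_t = 1.74 V; 14.5 ≥ 1.74 ✓.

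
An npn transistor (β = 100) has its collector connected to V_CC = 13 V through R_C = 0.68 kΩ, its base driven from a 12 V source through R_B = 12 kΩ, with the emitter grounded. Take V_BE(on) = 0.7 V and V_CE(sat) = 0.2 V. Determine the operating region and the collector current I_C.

Assume active: I_B = (12 − 0.7)/12 = 0.942 mA, giving I_C = β·I_B = 94.2 mA.
But then V_CE = 13 − 94.2×0.68 = -51 V < V_CE(sat) = 0.2 V — impossible in the active region.
So the transistor is saturated. With V_CE = 0.2 V, I_C = (V_CC − 0.2)/R_C = 12.8/0.68 = 18.8 mA.
Check: β·I_B = 94.2 mA > I_C = 18.8 mA, confirming saturation.

saturation; I_C ≈ 19 mA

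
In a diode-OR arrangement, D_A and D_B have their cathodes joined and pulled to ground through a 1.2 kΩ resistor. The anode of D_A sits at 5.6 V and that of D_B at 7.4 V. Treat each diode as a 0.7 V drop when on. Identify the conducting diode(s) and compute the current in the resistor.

Only D_B conducts; I_R ≈ 5.6 mA

Assume both conduct. Then node N would need to be at both 5.6−0.7 = 4.9 V and 7.4−0.7 = 6.7 V, which is impossible.
Assume only D_B conducts: V_N = 7.4 − 0.7 = 6.7 V, so I_R = 6.7/1.2 = 5.58 mA.
Check D_A: its anode-to-cathode voltage is 5.6 − 6.7 = -1.1 V < 0.7 V, so it is off. The assumption is consistent.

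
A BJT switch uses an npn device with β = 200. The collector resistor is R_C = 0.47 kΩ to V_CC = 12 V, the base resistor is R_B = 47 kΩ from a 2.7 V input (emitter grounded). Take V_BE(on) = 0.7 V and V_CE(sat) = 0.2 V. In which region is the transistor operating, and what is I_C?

Assume active. Base-emitter loop: I_B = (V_BB − V_BE)/R_B = (2.7 − 0.7)/47 = 0.0426 mA.
I_C = β·I_B = 200×0.0426 = 8.51 mA.
V_CE = V_CC − I_C·R_C = 12 − 8.51×0.47 = 8 V > V_CE(sat), so the active-region assumption holds.

active; I_C ≈ 8.5 mA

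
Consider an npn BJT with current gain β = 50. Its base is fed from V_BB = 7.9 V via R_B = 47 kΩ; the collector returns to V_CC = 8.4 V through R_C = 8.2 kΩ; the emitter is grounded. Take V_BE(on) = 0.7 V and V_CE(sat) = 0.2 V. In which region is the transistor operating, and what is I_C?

Assume active: I_B = (7.9 − 0.7)/47 = 0.153 mA, giving I_C = β·I_B = 7.66 mA.
But then V_CE = 8.4 − 7.66×8.2 = -54.4 V < V_CE(sat) = 0.2 V — impossible in the active region.
So the transistor is saturated. With V_CE = 0.2 V, I_C = (V_CC − 0.2)/R_C = 8.2/8.2 = 1 mA.
Check: β·I_B = 7.66 mA > I_C = 1 mA, confirming saturation.

saturation; I_C ≈ 1 mA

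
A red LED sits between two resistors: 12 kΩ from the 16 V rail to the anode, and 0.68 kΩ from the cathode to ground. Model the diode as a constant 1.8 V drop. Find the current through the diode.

The two resistors are in series with the diode, so KVL gives 16 = I·12 + 1.8 + I·0.68.
I = (16 − 1.8) / (12 + 0.68) kΩ = 14.2 / 12.7 = 1.12 mA.

I ≈ 1.1 mA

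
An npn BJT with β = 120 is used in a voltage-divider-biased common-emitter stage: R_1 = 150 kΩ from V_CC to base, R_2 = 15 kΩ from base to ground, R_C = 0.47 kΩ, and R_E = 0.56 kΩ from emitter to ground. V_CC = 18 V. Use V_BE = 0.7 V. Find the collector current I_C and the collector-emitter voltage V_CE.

I_C ≈ 1.4 mA, V_CE ≈ 17 V

Thevenize the base divider: V_Th = V_CC·R_2/(R_1+R_2) = 18×15/165 = 1.64 V, R_Th = R_1‖R_2 = 13.6 kΩ.
Base-emitter loop: V_Th = I_B·R_Th + V_BE + (β+1)I_B·R_E, so I_B = (1.64 − 0.7) / (13.6 + 121×0.56) = 0.0115 mA.
I_C = β·I_B = 120×0.0115 = 1.38 mA, and I_E = (β+1)I_B = 1.39 mA.
V_CE = V_CC − I_C·R_C − I_E·R_E = 18 − 1.38×0.47 − 1.39×0.56 = 16.6 V.
V_CE = 16.6 V > 0.2 V confirms active-region operation.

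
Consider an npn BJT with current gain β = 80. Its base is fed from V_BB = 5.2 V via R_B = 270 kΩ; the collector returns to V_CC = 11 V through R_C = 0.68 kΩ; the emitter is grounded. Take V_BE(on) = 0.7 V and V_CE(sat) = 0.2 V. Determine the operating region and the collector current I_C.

Assume active. Base-emitter loop: I_B = (V_BB − V_BE)/R_B = (5.2 − 0.7)/270 = 0.0167 mA.
I_C = β·I_B = 80×0.0167 = 1.33 mA.
V_CE = V_CC − I_C·R_C = 11 − 1.33×0.68 = 10.1 V > V_CE(sat), so the active-region assumption holds.

active; I_C ≈ 1.3 mA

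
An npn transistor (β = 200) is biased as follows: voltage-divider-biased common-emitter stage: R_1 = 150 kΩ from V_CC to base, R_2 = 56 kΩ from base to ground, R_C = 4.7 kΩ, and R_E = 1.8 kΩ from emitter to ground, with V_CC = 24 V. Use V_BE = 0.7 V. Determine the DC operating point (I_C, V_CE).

Thevenize the base divider: V_Th = V_CC·R_2/(R_1+R_2) = 24×56/206 = 6.52 V, R_Th = R_1‖R_2 = 40.8 kΩ.
Base-emitter loop: V_Th = I_B·R_Th + V_BE + (β+1)I_B·R_E, so I_B = (6.52 − 0.7) / (40.8 + 201×1.8) = 0.0145 mA.
I_C = β·I_B = 200×0.0145 = 2.89 mA, and I_E = (β+1)I_B = 2.91 mA.
V_CE = V_CC − I_C·R_C − I_E·R_E = 24 − 2.89×4.7 − 2.91×1.8 = 5.17 V.
V_CE = 5.17 V > 0.2 V confirms active-region operation.

I_C ≈ 2.9 mA, V_CE ≈ 5.2 V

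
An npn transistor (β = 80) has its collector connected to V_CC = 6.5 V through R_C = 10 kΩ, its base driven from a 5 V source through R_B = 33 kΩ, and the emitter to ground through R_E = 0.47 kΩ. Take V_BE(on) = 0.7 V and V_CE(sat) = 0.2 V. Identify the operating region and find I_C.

saturation; I_C ≈ 0.6 mA

Assume active: I_B = (5 − 0.7)/(33 + 81×0.47) = 0.0605 mA, I_C = β·I_B = 4.84 mA.
Then V_CE = 6.5 − 4.84×10 − 4.9×0.47 = -44.2 V < 0.2 V — the active assumption fails.
Re-solve with V_CE = 0.2 V. KCL at the emitter: V_E/R_E = (V_BB−0.7−V_E)/R_B + (V_CC−0.2−V_E)/R_C, giving V_E = 0.337 V.
I_C = (V_CC − 0.2 − V_E)/R_C = (6.3 − 0.337)/10 = 0.596 mA.
Check: I_B = (4.3 − 0.337)/33 = 0.12 mA, and β·I_B = 9.61 mA > I_C, confirming saturation.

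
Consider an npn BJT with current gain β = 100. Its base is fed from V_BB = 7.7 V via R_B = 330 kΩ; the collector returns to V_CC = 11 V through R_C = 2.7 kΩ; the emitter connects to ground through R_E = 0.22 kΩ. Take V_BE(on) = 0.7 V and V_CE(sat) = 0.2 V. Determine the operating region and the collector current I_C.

Assume active. Base-emitter loop: I_B = (V_BB − V_BE)/(R_B + (β+1)R_E) = (7.7 − 0.7)/(330 + 101×0.22) = 0.0199 mA.
I_C = β·I_B = 100×0.0199 = 1.99 mA.
V_CE = V_CC − I_C·R_C − I_E·R_E = 11 − 1.99×2.7 − 2.01×0.22 = 5.19 V > V_CE(sat), so the active-region assumption holds.

active; I_C ≈ 2 mA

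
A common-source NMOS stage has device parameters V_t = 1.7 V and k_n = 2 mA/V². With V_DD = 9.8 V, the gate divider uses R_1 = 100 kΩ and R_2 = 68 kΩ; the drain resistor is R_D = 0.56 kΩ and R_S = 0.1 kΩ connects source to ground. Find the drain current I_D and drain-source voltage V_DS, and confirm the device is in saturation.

I_D ≈ 3.6 mA, V_DS ≈ 7.4 V

V_G = V_DD·R_2/(R_1+R_2) = 9.8×68/168 = 3.97 V.
Assume saturation: I_D = (k_n/2)(V_GS − V_t)² with V_GS = V_G − I_D·R_S = 3.97 − 0.1·I_D.
Substituting gives 0.01·I_D² − 1.45·I_D + 5.14 = 0, with roots I_D = 3.63 or 142 mA.
The root I_D = 142 mA gives V_GS = -10.2 V ≤ V_t, so take I_D = 3.63 mA.
Then V_GS = 3.6 V and V_DS = V_DD − I_D(R_D+R_S) = 9.8 − 3.63×0.66 = 7.41 V.
Saturation requires V_DS ≥ V_GS − V_t = 1.9 V; 7.41 ≥ 1.9 ✓.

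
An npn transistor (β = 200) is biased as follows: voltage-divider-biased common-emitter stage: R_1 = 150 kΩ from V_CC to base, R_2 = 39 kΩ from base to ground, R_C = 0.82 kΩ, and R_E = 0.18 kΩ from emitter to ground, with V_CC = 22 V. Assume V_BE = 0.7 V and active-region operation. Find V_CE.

V_CE ≈ 11 V

Thevenize the base divider: V_Th = V_CC·R_2/(R_1+R_2) = 22×39/189 = 4.54 V, R_Th = R_1‖R_2 = 31 kΩ.
Base-emitter loop: V_Th = I_B·R_Th + V_BE + (β+1)I_B·R_E, so I_B = (4.54 − 0.7) / (31 + 201×0.18) = 0.0572 mA.
I_C = β·I_B = 200×0.0572 = 11.4 mA, and I_E = (β+1)I_B = 11.5 mA.
V_CE = V_CC − I_C·R_C − I_E·R_E = 22 − 11.4×0.82 − 11.5×0.18 = 10.6 V.
V_CE = 10.6 V > 0.2 V confirms active-region operation.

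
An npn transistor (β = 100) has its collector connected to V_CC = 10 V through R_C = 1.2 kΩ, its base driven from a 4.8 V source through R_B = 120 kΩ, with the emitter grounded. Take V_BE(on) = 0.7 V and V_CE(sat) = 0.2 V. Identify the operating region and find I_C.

active; I_C ≈ 3.4 mA

Assume active. Base-emitter loop: I_B = (V_BB − V_BE)/R_B = (4.8 − 0.7)/120 = 0.0342 mA.
I_C = β·I_B = 100×0.0342 = 3.42 mA.
V_CE = V_CC − I_C·R_C = 10 − 3.42×1.2 = 5.9 V > V_CE(sat), so the active-region assumption holds.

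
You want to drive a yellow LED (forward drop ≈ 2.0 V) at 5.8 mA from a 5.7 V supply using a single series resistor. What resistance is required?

The resistor drops V_S − V_D = 5.7 − 2.0 = 3.7 V at 5.8 mA.
R = 3.7 V / 5.8 mA = 0.638 kΩ.

R ≈ 0.64 kΩ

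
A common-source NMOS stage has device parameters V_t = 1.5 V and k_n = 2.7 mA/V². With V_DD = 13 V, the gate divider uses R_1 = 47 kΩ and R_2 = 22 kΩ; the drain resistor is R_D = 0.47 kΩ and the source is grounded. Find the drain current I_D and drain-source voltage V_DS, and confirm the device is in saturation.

I_D ≈ 9.4 mA, V_DS ≈ 8.6 V

V_G = V_DD·R_2/(R_1+R_2) = 13×22/69 = 4.14 V. With the source grounded, V_GS = V_G = 4.14 V.
Assume saturation: I_D = (k_n/2)(V_GS − V_t)² = (2.7/2)×(4.14 − 1.5)² = 1.35×2.64² = 9.44 mA.
V_DS = V_DD − I_D·R_D = 13 − 9.44×0.47 = 8.56 V.
Saturation requires V_DS ≥ V_GS − V_t = 2.64 V; 8.56 ≥ 2.64 ✓.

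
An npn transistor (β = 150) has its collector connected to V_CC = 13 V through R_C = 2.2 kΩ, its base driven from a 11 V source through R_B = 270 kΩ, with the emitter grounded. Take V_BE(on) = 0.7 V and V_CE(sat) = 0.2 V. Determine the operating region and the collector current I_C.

active; I_C ≈ 5.7 mA

Assume active. Base-emitter loop: I_B = (V_BB − V_BE)/R_B = (11 − 0.7)/270 = 0.0381 mA.
I_C = β·I_B = 150×0.0381 = 5.72 mA.
V_CE = V_CC − I_C·R_C = 13 − 5.72×2.2 = 0.411 V > V_CE(sat), so the active-region assumption holds.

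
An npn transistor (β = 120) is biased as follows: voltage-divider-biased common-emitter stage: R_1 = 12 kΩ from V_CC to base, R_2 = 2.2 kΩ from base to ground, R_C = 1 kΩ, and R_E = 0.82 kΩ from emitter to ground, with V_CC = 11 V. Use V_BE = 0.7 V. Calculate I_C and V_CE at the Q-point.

I_C ≈ 1.2 mA, V_CE ≈ 8.8 V

Thevenize the base divider: V_Th = V_CC·R_2/(R_1+R_2) = 11×2.2/14.2 = 1.7 V, R_Th = R_1‖R_2 = 1.86 kΩ.
Base-emitter loop: V_Th = I_B·R_Th + V_BE + (β+1)I_B·R_E, so I_B = (1.7 − 0.7) / (1.86 + 121×0.82) = 0.00994 mA.
I_C = β·I_B = 120×0.00994 = 1.19 mA, and I_E = (β+1)I_B = 1.2 mA.
V_CE = V_CC − I_C·R_C − I_E·R_E = 11 − 1.19×1 − 1.2×0.82 = 8.82 V.
V_CE = 8.82 V > 0.2 V confirms active-region operation.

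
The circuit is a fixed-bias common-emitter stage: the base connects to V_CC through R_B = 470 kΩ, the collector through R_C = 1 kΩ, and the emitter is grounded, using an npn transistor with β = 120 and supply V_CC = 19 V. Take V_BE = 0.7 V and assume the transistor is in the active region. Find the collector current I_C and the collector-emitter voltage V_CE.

Base loop: V_CC = I_B·R_B + V_BE, so I_B = (19 − 0.7)/470 kΩ = 0.0389 mA.
In the active region I_C = β·I_B = 120 × 0.0389 = 4.67 mA.
Collector loop: V_CE = V_CC − I_C·R_C = 19 − 4.67×1 = 14.3 V.
Since V_CE = 14.3 V > V_CE(sat) ≈ 0.2 V, the transistor is in the active region as assumed.

I_C ≈ 4.7 mA, V_CE ≈ 14 V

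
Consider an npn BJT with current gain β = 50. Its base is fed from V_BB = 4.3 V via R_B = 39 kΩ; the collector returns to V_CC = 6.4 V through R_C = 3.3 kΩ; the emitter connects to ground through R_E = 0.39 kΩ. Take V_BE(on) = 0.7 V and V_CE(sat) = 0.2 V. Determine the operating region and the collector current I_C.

saturation; I_C ≈ 1.7 mA

Assume active: I_B = (4.3 − 0.7)/(39 + 51×0.39) = 0.0611 mA, I_C = β·I_B = 3.06 mA.
Then V_CE = 6.4 − 3.06×3.3 − 3.12×0.39 = -4.9 V < 0.2 V — the active assumption fails.
Re-solve with V_CE = 0.2 V. KCL at the emitter: V_E/R_E = (V_BB−0.7−V_E)/R_B + (V_CC−0.2−V_E)/R_C, giving V_E = 0.681 V.
I_C = (V_CC − 0.2 − V_E)/R_C = (6.2 − 0.681)/3.3 = 1.67 mA.
Check: I_B = (3.6 − 0.681)/39 = 0.0748 mA, and β·I_B = 3.74 mA > I_C, confirming saturation.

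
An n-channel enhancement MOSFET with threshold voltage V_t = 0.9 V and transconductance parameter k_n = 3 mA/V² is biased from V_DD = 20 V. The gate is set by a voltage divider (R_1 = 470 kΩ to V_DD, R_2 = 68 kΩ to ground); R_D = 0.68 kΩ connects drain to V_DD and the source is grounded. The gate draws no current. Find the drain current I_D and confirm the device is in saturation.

I_D ≈ 4 mA

V_G = V_DD·R_2/(R_1+R_2) = 20×68/538 = 2.53 V. With the source grounded, V_GS = V_G = 2.53 V.
Assume saturation: I_D = (k_n/2)(V_GS − V_t)² = (3/2)×(2.53 − 0.9)² = 1.5×1.63² = 3.97 mA.
V_DS = V_DD − I_D·R_D = 20 − 3.97×0.68 = 17.3 V.
Saturation requires V_DS ≥ V_GS − V_t = 1.63 V; 17.3 ≥ 1.63 ✓.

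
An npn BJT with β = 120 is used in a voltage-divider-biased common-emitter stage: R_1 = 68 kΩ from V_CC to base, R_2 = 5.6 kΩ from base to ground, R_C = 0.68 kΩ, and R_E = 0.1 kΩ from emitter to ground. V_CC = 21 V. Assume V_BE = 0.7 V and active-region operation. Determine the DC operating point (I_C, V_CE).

I_C ≈ 6.2 mA, V_CE ≈ 16 V

Thevenize the base divider: V_Th = V_CC·R_2/(R_1+R_2) = 21×5.6/73.6 = 1.6 V, R_Th = R_1‖R_2 = 5.17 kΩ.
Base-emitter loop: V_Th = I_B·R_Th + V_BE + (β+1)I_B·R_E, so I_B = (1.6 − 0.7) / (5.17 + 121×0.1) = 0.052 mA.
I_C = β·I_B = 120×0.052 = 6.24 mA, and I_E = (β+1)I_B = 6.29 mA.
V_CE = V_CC − I_C·R_C − I_E·R_E = 21 − 6.24×0.68 − 6.29×0.1 = 16.1 V.
V_CE = 16.1 V > 0.2 V confirms active-region operation.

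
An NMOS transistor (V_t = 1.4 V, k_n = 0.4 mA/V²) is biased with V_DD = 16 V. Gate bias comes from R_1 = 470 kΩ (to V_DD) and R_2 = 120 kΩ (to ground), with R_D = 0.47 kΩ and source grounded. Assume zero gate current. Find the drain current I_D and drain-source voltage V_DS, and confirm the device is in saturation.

V_G = V_DD·R_2/(R_1+R_2) = 16×120/590 = 3.25 V. With the source grounded, V_GS = V_G = 3.25 V.
Assume saturation: I_D = (k_n/2)(V_GS − V_t)² = (0.4/2)×(3.25 − 1.4)² = 0.2×1.85² = 0.688 mA.
V_DS = V_DD − I_D·R_D = 16 − 0.688×0.47 = 15.7 V.
Saturation requires V_DS ≥ V_GS − V_t = 1.85 V; 15.7 ≥ 1.85 ✓.

I_D ≈ 0.69 mA, V_DS ≈ 16 V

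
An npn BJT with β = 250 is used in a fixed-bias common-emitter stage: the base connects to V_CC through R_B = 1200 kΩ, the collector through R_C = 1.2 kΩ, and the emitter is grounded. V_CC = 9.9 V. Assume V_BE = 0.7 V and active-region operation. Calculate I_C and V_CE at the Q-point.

Base loop: V_CC = I_B·R_B + V_BE, so I_B = (9.9 − 0.7)/1200 kΩ = 0.00767 mA.
In the active region I_C = β·I_B = 250 × 0.00767 = 1.92 mA.
Collector loop: V_CE = V_CC − I_C·R_C = 9.9 − 1.92×1.2 = 7.6 V.
Since V_CE = 7.6 V > V_CE(sat) ≈ 0.2 V, the transistor is in the active region as assumed.

I_C ≈ 1.9 mA, V_CE ≈ 7.6 V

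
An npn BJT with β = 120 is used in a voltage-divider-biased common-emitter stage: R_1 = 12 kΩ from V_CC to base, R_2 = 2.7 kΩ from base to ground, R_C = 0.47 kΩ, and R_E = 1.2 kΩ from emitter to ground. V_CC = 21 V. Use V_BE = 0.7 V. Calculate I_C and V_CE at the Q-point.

Thevenize the base divider: V_Th = V_CC·R_2/(R_1+R_2) = 21×2.7/14.7 = 3.86 V, R_Th = R_1‖R_2 = 2.2 kΩ.
Base-emitter loop: V_Th = I_B·R_Th + V_BE + (β+1)I_B·R_E, so I_B = (3.86 − 0.7) / (2.2 + 121×1.2) = 0.0214 mA.
I_C = β·I_B = 120×0.0214 = 2.57 mA, and I_E = (β+1)I_B = 2.59 mA.
V_CE = V_CC − I_C·R_C − I_E·R_E = 21 − 2.57×0.47 − 2.59×1.2 = 16.7 V.
V_CE = 16.7 V > 0.2 V confirms active-region operation.

I_C ≈ 2.6 mA, V_CE ≈ 17 V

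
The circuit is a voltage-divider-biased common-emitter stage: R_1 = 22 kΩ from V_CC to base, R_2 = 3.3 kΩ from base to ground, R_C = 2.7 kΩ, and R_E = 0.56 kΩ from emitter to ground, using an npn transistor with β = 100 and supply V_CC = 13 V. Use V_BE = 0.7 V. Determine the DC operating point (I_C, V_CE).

I_C ≈ 1.7 mA, V_CE ≈ 7.5 V

Thevenize the base divider: V_Th = V_CC·R_2/(R_1+R_2) = 13×3.3/25.3 = 1.7 V, R_Th = R_1‖R_2 = 2.87 kΩ.
Base-emitter loop: V_Th = I_B·R_Th + V_BE + (β+1)I_B·R_E, so I_B = (1.7 − 0.7) / (2.87 + 101×0.56) = 0.0168 mA.
I_C = β·I_B = 100×0.0168 = 1.68 mA, and I_E = (β+1)I_B = 1.69 mA.
V_CE = V_CC − I_C·R_C − I_E·R_E = 13 − 1.68×2.7 − 1.69×0.56 = 7.53 V.
V_CE = 7.53 V > 0.2 V confirms active-region operation.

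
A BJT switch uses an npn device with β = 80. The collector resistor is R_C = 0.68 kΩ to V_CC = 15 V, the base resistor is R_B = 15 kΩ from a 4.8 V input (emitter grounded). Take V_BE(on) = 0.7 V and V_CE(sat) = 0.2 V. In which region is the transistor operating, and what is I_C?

Assume active: I_B = (4.8 − 0.7)/15 = 0.273 mA, giving I_C = β·I_B = 21.9 mA.
But then V_CE = 15 − 21.9×0.68 = 0.131 V < V_CE(sat) = 0.2 V — impossible in the active region.
So the transistor is saturated. With V_CE = 0.2 V, I_C = (V_CC − 0.2)/R_C = 14.8/0.68 = 21.8 mA.
Check: β·I_B = 21.9 mA > I_C = 21.8 mA, confirming saturation.

saturation; I_C ≈ 22 mA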